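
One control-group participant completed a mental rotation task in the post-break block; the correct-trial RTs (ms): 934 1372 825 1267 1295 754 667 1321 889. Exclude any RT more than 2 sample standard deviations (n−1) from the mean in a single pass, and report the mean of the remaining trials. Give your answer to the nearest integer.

1036 ms

n = 9, ΣRT = 9324, M = 1036.000
Σ(x−M)² = 606782.00; s = √(606782.00/8) = 275.405
Cutoffs: 1036.000 ± 2·275.405 → [485.2, 1586.8]
No RTs fall outside the cutoffs; all 9 retained. Mean = 9324/9 = 1036.000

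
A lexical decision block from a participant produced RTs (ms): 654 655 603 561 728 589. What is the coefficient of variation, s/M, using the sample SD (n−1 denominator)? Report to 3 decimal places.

n = 6, Σ = 3790, M = 631.6667
Σ(x−M)² = 17959.333; s = √(17959.333/5) = 59.9322
CV = 59.9322 / 631.6667 = 0.09488

0.095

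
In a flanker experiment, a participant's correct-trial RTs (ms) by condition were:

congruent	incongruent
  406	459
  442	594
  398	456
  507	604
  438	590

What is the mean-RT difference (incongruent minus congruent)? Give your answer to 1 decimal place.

M(congruent) = 2191/5 = 438.200
M(incongruent) = 2703/5 = 540.600
Difference = 540.600 − 438.200 = 102.400 ms

102.4 ms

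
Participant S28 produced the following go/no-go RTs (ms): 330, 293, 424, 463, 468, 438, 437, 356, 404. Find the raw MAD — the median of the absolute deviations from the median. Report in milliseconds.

39 ms

Sorted: 293, 330, 356, 404, 424, 437, 438, 463, 468 → median = 424
|x − 424|: 94, 131, 0, 39, 44, 14, 13, 68, 20
Sorted deviations: 0, 13, 14, 20, 39, 44, 68, 94, 131 → MAD = 39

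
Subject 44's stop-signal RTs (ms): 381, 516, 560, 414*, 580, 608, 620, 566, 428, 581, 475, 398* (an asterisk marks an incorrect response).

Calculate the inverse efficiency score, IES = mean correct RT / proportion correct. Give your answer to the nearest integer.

638 ms

Correct trials (n=10): 381, 516, 560, 580, 608, 620, 566, 428, 581, 475
Mean correct RT = 5315/10 = 531.5000 ms
Proportion correct = 10/12
IES = 531.5000 / (10/12) = 637.800 ms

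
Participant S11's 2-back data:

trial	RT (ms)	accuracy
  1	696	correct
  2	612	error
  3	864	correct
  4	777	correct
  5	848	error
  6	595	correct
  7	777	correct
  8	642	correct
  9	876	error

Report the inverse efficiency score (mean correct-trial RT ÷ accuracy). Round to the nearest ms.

Correct trials (n=6): 696, 864, 777, 595, 777, 642
Mean correct RT = 4351/6 = 725.1667 ms
Proportion correct = 6/9
IES = 725.1667 / (6/9) = 1087.750 ms

1088 ms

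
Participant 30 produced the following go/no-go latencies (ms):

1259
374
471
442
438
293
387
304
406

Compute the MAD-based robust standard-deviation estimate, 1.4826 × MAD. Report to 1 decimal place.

Sorted: 293, 304, 374, 387, 406, 438, 442, 471, 1259 → median = 406
|x − 406| sorted: 0, 19, 32, 32, 36, 65, 102, 113, 853 → MAD = 36
Robust SD ≈ 1.4826 × 36 = 53.374

53.4 ms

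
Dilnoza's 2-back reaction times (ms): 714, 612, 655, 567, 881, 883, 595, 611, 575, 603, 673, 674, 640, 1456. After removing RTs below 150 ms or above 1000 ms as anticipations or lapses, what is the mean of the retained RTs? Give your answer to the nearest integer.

668 ms

Excluded: 1456
Retained (n=13): Σ = 8683
Mean = 8683/13 = 667.9231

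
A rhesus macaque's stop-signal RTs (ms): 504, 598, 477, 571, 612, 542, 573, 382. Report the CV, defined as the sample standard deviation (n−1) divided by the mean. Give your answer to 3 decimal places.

n = 8, Σ = 4259, M = 532.3750
Σ(x−M)² = 40365.875; s = √(40365.875/7) = 75.9378
CV = 75.9378 / 532.3750 = 0.14264

0.143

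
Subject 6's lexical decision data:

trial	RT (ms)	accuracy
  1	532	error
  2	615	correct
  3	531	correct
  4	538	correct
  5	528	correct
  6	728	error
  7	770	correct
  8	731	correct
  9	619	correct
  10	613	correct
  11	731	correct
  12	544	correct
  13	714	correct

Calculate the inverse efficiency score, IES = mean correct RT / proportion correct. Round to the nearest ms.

745 ms

Correct trials (n=11): 615, 531, 538, 528, 770, 731, 619, 613, 731, 544, 714
Mean correct RT = 6934/11 = 630.3636 ms
Proportion correct = 11/13
IES = 630.3636 / (11/13) = 744.975 ms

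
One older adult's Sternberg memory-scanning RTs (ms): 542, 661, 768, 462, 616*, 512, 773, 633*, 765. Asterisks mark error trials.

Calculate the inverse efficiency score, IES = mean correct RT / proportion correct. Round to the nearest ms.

Correct trials (n=7): 542, 661, 768, 462, 512, 773, 765
Mean correct RT = 4483/7 = 640.4286 ms
Proportion correct = 7/9
IES = 640.4286 / (7/9) = 823.408 ms

823 ms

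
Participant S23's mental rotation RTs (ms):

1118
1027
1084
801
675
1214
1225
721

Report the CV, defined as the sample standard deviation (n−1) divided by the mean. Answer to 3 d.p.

0.224

n = 8, Σ = 7865, M = 983.1250
Σ(x−M)² = 338918.875; s = √(338918.875/7) = 220.0386
CV = 220.0386 / 983.1250 = 0.22382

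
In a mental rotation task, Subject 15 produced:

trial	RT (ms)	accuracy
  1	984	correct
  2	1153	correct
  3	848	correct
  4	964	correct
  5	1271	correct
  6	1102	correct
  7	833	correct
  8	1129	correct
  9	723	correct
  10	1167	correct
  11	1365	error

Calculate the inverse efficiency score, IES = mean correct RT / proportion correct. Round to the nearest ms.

Correct trials (n=10): 984, 1153, 848, 964, 1271, 1102, 833, 1129, 723, 1167
Mean correct RT = 10174/10 = 1017.4000 ms
Proportion correct = 10/11
IES = 1017.4000 / (10/11) = 1119.140 ms

1119 ms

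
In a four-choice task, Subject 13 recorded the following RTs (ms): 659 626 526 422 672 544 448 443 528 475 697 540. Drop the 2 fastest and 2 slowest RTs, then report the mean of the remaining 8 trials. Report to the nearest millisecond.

Sorted: 422, 443, 448, 475, 526, 528, 540, 544, 626, 659, 672, 697
Drop lowest 2 (422, 443) and highest 2 (672, 697)
Remaining (n=8): Σ = 4346, mean = 4346/8 = 543.250

543 ms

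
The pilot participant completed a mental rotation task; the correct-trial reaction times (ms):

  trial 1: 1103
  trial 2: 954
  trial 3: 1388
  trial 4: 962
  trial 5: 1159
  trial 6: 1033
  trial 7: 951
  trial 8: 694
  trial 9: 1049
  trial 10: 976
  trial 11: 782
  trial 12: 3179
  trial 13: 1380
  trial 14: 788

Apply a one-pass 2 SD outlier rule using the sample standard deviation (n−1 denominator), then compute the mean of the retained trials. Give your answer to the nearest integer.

1017 ms

n = 14, ΣRT = 16398, M = 1171.286
Σ(x−M)² = 4864262.86; s = √(4864262.86/13) = 611.698
Cutoffs: 1171.286 ± 2·611.698 → [-52.1, 2394.7]
Outside: 3179 → excluded.
Retained (n=13): Σ = 13219, mean = 13219/13 = 1016.846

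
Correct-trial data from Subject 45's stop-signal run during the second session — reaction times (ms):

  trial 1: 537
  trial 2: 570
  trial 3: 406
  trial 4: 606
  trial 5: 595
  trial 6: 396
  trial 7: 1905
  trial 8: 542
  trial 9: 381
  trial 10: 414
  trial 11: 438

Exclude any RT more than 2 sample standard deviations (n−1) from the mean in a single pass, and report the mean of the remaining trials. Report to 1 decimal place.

n = 11, ΣRT = 6790, M = 617.273
Σ(x−M)² = 1896090.18; s = √(1896090.18/10) = 435.441
Cutoffs: 617.273 ± 2·435.441 → [-253.6, 1488.2]
Outside: 1905 → excluded.
Retained (n=10): Σ = 4885, mean = 4885/10 = 488.500

488.5 ms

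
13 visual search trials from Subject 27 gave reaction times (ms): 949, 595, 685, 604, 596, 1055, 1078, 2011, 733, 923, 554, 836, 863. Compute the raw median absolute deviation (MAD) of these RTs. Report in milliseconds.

Sorted: 554, 595, 596, 604, 685, 733, 836, 863, 923, 949, 1055, 1078, 2011 → median = 836
|x − 836|: 113, 241, 151, 232, 240, 219, 242, 1175, 103, 87, 282, 0, 27
Sorted deviations: 0, 27, 87, 103, 113, 151, 219, 232, 240, 241, 242, 282, 1175 → MAD = 219

219 ms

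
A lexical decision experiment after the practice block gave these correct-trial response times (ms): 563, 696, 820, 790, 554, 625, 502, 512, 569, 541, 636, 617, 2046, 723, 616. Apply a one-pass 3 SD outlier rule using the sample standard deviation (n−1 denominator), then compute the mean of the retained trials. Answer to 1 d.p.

626.0 ms

n = 15, ΣRT = 10810, M = 720.667
Σ(x−M)² = 2009095.33; s = √(2009095.33/14) = 378.823
Cutoffs: 720.667 ± 3·378.823 → [-415.8, 1857.1]
Outside: 2046 → excluded.
Retained (n=14): Σ = 8764, mean = 8764/14 = 626.000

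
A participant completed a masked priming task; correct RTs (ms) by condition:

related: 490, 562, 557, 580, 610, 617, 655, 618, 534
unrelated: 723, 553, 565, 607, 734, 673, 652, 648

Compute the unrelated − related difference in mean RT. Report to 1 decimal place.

M(related) = 5223/9 = 580.333
M(unrelated) = 5155/8 = 644.375
Difference = 644.375 − 580.333 = 64.042 ms

64.0 ms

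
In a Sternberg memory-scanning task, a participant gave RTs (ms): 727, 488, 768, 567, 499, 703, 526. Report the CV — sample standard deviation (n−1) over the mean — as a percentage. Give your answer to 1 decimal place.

n = 7, Σ = 4278, M = 611.1429
Σ(x−M)² = 83402.857; s = √(83402.857/6) = 117.9003
CV = 117.9003 / 611.1429 = 0.19292 = 19.292%

19.3%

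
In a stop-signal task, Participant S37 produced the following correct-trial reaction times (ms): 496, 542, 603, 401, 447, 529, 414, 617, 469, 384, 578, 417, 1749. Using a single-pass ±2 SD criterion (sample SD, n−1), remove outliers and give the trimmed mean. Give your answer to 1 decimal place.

n = 13, ΣRT = 7646, M = 588.154
Σ(x−M)² = 1533291.69; s = √(1533291.69/12) = 357.455
Cutoffs: 588.154 ± 2·357.455 → [-126.8, 1303.1]
Outside: 1749 → excluded.
Retained (n=12): Σ = 5897, mean = 5897/12 = 491.417

491.4 ms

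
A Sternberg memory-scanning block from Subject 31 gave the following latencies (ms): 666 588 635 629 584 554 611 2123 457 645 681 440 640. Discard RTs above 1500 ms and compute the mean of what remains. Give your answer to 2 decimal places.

594.17 ms

Excluded: 2123
Retained (n=12): Σ = 7130
Mean = 7130/12 = 594.1667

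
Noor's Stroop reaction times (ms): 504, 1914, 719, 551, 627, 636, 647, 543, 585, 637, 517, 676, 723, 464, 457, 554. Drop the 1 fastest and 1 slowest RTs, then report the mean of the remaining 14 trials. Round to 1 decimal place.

Sorted: 457, 464, 504, 517, 543, 551, 554, 585, 627, 636, 637, 647, 676, 719, 723, 1914
Drop lowest 1 (457) and highest 1 (1914)
Remaining (n=14): Σ = 8383, mean = 8383/14 = 598.786

598.8 ms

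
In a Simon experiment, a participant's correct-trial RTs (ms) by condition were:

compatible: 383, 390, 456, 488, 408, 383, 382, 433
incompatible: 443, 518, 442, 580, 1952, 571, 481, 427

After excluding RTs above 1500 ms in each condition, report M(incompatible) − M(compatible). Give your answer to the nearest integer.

incompatible: exclude 1952
M(compatible) = 3323/8 = 415.375
M(incompatible) = 3462/7 = 494.571
Difference = 494.571 − 415.375 = 79.196 ms

79 ms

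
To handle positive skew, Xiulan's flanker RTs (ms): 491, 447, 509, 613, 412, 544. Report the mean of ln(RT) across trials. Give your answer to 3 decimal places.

ln(RT): 6.1964, 6.1026, 6.2324, 6.4184, 6.0210, 6.2989
Σ ln(RT) = 37.2698
Mean = 37.2698/6 = 6.21163

6.212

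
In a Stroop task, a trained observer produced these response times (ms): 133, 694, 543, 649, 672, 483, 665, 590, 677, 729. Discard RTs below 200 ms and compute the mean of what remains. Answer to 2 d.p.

Excluded: 133
Retained (n=9): Σ = 5702
Mean = 5702/9 = 633.5556

633.56 ms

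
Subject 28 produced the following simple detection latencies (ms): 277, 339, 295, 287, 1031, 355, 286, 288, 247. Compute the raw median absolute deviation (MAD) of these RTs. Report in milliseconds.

Sorted: 247, 277, 286, 287, 288, 295, 339, 355, 1031 → median = 288
|x − 288|: 11, 51, 7, 1, 743, 67, 2, 0, 41
Sorted deviations: 0, 1, 2, 7, 11, 41, 51, 67, 743 → MAD = 11

11 ms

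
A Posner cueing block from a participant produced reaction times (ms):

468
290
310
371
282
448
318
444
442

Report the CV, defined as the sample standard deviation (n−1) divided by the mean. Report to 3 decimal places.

0.204

n = 9, Σ = 3373, M = 374.7778
Σ(x−M)² = 46591.556; s = √(46591.556/8) = 76.3148
CV = 76.3148 / 374.7778 = 0.20363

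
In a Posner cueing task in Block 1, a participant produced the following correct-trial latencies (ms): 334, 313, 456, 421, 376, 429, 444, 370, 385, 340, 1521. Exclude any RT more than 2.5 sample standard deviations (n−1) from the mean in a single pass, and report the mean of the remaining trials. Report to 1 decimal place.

386.8 ms

n = 11, ΣRT = 5389, M = 489.909
Σ(x−M)² = 1191300.91; s = √(1191300.91/10) = 345.152
Cutoffs: 489.909 ± 2.5·345.152 → [-373.0, 1352.8]
Outside: 1521 → excluded.
Retained (n=10): Σ = 3868, mean = 3868/10 = 386.800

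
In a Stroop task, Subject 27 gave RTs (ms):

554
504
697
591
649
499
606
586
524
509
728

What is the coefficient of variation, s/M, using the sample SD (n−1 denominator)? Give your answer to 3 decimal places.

0.134

n = 11, Σ = 6447, M = 586.0909
Σ(x−M)² = 61968.909; s = √(61968.909/10) = 78.7203
CV = 78.7203 / 586.0909 = 0.13431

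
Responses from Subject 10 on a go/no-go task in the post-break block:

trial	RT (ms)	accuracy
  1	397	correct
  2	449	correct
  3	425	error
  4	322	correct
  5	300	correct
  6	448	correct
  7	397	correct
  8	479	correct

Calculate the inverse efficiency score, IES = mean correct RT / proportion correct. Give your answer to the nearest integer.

Correct trials (n=7): 397, 449, 322, 300, 448, 397, 479
Mean correct RT = 2792/7 = 398.8571 ms
Proportion correct = 7/8
IES = 398.8571 / (7/8) = 455.837 ms

456 ms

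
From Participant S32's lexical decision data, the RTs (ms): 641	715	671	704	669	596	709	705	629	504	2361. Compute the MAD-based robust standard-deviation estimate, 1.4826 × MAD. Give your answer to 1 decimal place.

Sorted: 504, 596, 629, 641, 669, 671, 704, 705, 709, 715, 2361 → median = 671
|x − 671| sorted: 0, 2, 30, 33, 34, 38, 42, 44, 75, 167, 1690 → MAD = 38
Robust SD ≈ 1.4826 × 38 = 56.339

56.3 ms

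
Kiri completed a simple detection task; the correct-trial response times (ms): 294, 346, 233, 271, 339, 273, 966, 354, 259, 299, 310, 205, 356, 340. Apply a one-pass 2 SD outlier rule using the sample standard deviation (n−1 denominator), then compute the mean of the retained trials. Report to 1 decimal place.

298.4 ms

n = 14, ΣRT = 4845, M = 346.071
Σ(x−M)² = 442030.93; s = √(442030.93/13) = 184.397
Cutoffs: 346.071 ± 2·184.397 → [-22.7, 714.9]
Outside: 966 → excluded.
Retained (n=13): Σ = 3879, mean = 3879/13 = 298.385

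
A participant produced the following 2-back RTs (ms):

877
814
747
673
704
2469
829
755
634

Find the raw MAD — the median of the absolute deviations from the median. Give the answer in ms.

74 ms

Sorted: 634, 673, 704, 747, 755, 814, 829, 877, 2469 → median = 755
|x − 755|: 122, 59, 8, 82, 51, 1714, 74, 0, 121
Sorted deviations: 0, 8, 51, 59, 74, 82, 121, 122, 1714 → MAD = 74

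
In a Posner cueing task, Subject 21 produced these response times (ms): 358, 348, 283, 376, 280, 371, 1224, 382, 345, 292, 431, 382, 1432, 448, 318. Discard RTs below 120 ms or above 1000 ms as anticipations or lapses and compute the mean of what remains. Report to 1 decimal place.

Excluded: 1224, 1432
Retained (n=13): Σ = 4614
Mean = 4614/13 = 354.9231

354.9 ms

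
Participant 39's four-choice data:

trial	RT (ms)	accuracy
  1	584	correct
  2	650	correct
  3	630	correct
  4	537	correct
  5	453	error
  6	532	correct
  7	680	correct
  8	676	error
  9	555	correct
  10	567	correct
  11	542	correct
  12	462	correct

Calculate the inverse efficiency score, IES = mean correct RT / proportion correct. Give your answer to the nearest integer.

Correct trials (n=10): 584, 650, 630, 537, 532, 680, 555, 567, 542, 462
Mean correct RT = 5739/10 = 573.9000 ms
Proportion correct = 10/12
IES = 573.9000 / (10/12) = 688.680 ms

689 ms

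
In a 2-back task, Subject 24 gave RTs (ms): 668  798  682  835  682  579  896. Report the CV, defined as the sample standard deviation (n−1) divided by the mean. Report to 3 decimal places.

0.152

n = 7, Σ = 5140, M = 734.2857
Σ(x−M)² = 74329.429; s = √(74329.429/6) = 111.3025
CV = 111.3025 / 734.2857 = 0.15158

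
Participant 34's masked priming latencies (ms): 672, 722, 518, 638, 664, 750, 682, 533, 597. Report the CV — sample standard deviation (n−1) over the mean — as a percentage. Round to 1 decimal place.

n = 9, Σ = 5776, M = 641.7778
Σ(x−M)² = 50345.556; s = √(50345.556/8) = 79.3297
CV = 79.3297 / 641.7778 = 0.12361 = 12.361%

12.4%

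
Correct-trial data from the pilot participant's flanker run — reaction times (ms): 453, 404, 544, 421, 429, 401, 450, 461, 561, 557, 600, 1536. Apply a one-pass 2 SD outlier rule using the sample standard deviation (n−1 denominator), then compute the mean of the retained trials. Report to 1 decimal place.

n = 12, ΣRT = 6817, M = 568.083
Σ(x−M)² = 1073106.92; s = √(1073106.92/11) = 312.338
Cutoffs: 568.083 ± 2·312.338 → [-56.6, 1192.8]
Outside: 1536 → excluded.
Retained (n=11): Σ = 5281, mean = 5281/11 = 480.091

480.1 ms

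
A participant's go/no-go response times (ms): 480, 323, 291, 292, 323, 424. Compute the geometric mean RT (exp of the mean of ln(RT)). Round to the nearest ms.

ln(RT): 6.1738, 5.7777, 5.6733, 5.6768, 5.7777, 6.0497
Mean ln(RT) = 35.1289/6 = 5.85482
Geometric mean = exp(5.85482) = 348.91 ms

349 ms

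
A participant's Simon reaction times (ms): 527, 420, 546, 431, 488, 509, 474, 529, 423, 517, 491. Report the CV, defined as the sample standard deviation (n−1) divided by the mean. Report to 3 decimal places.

n = 11, Σ = 5355, M = 486.8182
Σ(x−M)² = 20135.636; s = √(20135.636/10) = 44.8727
CV = 44.8727 / 486.8182 = 0.09218

0.092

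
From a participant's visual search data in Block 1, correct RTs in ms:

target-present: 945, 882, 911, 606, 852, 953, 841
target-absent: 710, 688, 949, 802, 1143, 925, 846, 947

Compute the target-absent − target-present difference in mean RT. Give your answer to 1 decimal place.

20.5 ms

M(target-present) = 5990/7 = 855.714
M(target-absent) = 7010/8 = 876.250
Difference = 876.250 − 855.714 = 20.536 ms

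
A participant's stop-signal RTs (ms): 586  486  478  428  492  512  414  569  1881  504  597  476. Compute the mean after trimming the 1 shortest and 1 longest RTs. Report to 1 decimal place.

512.8 ms

Sorted: 414, 428, 476, 478, 486, 492, 504, 512, 569, 586, 597, 1881
Drop lowest 1 (414) and highest 1 (1881)
Remaining (n=10): Σ = 5128, mean = 5128/10 = 512.800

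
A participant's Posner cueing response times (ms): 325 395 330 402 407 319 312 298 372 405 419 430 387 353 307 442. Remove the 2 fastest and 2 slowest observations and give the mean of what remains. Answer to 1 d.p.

Sorted: 298, 307, 312, 319, 325, 330, 353, 372, 387, 395, 402, 405, 407, 419, 430, 442
Drop lowest 2 (298, 307) and highest 2 (430, 442)
Remaining (n=12): Σ = 4426, mean = 4426/12 = 368.833

368.8 ms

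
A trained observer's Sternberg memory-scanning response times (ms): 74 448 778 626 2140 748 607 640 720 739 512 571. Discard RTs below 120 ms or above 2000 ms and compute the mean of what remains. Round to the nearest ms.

639 ms

Excluded: 74, 2140
Retained (n=10): Σ = 6389
Mean = 6389/10 = 638.9000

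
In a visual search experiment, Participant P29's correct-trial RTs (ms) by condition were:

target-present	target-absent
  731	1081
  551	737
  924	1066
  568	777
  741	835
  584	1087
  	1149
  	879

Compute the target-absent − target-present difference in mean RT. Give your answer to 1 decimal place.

M(target-present) = 4099/6 = 683.167
M(target-absent) = 7611/8 = 951.375
Difference = 951.375 − 683.167 = 268.208 ms

268.2 ms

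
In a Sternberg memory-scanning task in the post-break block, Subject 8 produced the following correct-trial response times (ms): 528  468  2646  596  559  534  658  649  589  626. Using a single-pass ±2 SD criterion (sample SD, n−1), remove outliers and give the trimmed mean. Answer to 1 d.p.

578.6 ms

n = 10, ΣRT = 7853, M = 785.300
Σ(x−M)² = 3877978.10; s = √(3877978.10/9) = 656.419
Cutoffs: 785.300 ± 2·656.419 → [-527.5, 2098.1]
Outside: 2646 → excluded.
Retained (n=9): Σ = 5207, mean = 5207/9 = 578.556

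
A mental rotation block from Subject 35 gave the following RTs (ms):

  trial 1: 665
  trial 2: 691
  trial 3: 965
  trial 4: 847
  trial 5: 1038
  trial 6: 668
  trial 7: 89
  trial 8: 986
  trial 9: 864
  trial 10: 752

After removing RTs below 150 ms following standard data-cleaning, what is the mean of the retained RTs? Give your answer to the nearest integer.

Excluded: 89
Retained (n=9): Σ = 7476
Mean = 7476/9 = 830.6667

831 ms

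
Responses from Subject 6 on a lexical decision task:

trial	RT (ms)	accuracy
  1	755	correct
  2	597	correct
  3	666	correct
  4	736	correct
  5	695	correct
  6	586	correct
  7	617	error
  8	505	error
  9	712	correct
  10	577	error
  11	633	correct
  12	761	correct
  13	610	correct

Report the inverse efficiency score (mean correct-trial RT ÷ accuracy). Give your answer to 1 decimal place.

Correct trials (n=10): 755, 597, 666, 736, 695, 586, 712, 633, 761, 610
Mean correct RT = 6751/10 = 675.1000 ms
Proportion correct = 10/13
IES = 675.1000 / (10/13) = 877.630 ms

877.6 ms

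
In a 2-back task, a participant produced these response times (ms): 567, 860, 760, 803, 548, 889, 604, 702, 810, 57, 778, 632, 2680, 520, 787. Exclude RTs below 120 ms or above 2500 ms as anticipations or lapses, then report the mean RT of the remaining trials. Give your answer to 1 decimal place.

Excluded: 57, 2680
Retained (n=13): Σ = 9260
Mean = 9260/13 = 712.3077

712.3 ms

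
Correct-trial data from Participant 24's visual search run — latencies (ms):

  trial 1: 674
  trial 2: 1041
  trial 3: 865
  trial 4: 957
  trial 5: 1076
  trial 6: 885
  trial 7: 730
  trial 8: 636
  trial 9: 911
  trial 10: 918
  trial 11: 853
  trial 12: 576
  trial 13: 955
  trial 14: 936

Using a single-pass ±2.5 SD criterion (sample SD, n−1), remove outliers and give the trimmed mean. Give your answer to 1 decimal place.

858.1 ms

n = 14, ΣRT = 12013, M = 858.071
Σ(x−M)² = 292566.93; s = √(292566.93/13) = 150.017
Cutoffs: 858.071 ± 2.5·150.017 → [483.0, 1233.1]
No RTs fall outside the cutoffs; all 14 retained. Mean = 12013/14 = 858.071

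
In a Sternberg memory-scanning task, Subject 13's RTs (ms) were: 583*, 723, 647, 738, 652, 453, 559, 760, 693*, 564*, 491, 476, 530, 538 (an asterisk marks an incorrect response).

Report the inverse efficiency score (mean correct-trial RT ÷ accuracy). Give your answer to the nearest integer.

Correct trials (n=11): 723, 647, 738, 652, 453, 559, 760, 491, 476, 530, 538
Mean correct RT = 6567/11 = 597.0000 ms
Proportion correct = 11/14
IES = 597.0000 / (11/14) = 759.818 ms

760 ms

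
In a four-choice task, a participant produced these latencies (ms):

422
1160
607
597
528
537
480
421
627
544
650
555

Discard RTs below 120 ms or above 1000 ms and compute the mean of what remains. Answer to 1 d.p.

542.5 ms

Excluded: 1160
Retained (n=11): Σ = 5968
Mean = 5968/11 = 542.5455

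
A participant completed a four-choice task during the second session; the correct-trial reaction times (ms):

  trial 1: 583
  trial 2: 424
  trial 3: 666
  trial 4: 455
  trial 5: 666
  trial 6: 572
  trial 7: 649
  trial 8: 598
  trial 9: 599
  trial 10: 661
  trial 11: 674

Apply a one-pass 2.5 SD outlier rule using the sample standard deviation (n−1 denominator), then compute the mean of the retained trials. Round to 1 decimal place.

595.2 ms

n = 11, ΣRT = 6547, M = 595.182
Σ(x−M)² = 73133.64; s = √(73133.64/10) = 85.518
Cutoffs: 595.182 ± 2.5·85.518 → [381.4, 809.0]
No RTs fall outside the cutoffs; all 11 retained. Mean = 6547/11 = 595.182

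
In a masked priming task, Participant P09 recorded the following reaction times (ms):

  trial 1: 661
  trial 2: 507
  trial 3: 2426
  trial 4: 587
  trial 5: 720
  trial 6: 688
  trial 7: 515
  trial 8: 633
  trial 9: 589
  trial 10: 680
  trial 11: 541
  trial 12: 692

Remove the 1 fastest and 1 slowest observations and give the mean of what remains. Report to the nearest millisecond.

631 ms

Sorted: 507, 515, 541, 587, 589, 633, 661, 680, 688, 692, 720, 2426
Drop lowest 1 (507) and highest 1 (2426)
Remaining (n=10): Σ = 6306, mean = 6306/10 = 630.600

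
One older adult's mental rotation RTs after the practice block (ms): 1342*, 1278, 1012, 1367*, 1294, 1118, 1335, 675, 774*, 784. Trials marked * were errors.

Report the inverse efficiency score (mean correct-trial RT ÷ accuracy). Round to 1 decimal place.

Correct trials (n=7): 1278, 1012, 1294, 1118, 1335, 675, 784
Mean correct RT = 7496/7 = 1070.8571 ms
Proportion correct = 7/10
IES = 1070.8571 / (7/10) = 1529.796 ms

1529.8 ms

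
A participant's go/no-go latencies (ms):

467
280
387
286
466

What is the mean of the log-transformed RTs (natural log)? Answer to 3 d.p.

ln(RT): 6.1463, 5.6348, 5.9584, 5.6560, 6.1442
Σ ln(RT) = 29.5397
Mean = 29.5397/5 = 5.90794

5.908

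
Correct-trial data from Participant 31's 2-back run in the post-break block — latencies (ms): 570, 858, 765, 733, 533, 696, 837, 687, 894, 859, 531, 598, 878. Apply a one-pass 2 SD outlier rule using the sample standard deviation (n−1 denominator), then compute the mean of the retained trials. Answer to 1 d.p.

726.1 ms

n = 13, ΣRT = 9439, M = 726.077
Σ(x−M)² = 218746.92; s = √(218746.92/12) = 135.014
Cutoffs: 726.077 ± 2·135.014 → [456.0, 996.1]
No RTs fall outside the cutoffs; all 13 retained. Mean = 9439/13 = 726.077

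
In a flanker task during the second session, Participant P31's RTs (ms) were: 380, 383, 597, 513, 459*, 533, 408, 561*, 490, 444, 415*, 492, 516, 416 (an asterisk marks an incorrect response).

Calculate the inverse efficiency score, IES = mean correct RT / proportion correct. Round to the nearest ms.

Correct trials (n=11): 380, 383, 597, 513, 533, 408, 490, 444, 492, 516, 416
Mean correct RT = 5172/11 = 470.1818 ms
Proportion correct = 11/14
IES = 470.1818 / (11/14) = 598.413 ms

598 ms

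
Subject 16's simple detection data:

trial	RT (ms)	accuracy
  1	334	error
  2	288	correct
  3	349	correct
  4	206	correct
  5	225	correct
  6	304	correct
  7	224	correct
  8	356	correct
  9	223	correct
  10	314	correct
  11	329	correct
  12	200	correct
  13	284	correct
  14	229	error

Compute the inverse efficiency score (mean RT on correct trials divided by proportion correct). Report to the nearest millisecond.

321 ms

Correct trials (n=12): 288, 349, 206, 225, 304, 224, 356, 223, 314, 329, 200, 284
Mean correct RT = 3302/12 = 275.1667 ms
Proportion correct = 12/14
IES = 275.1667 / (12/14) = 321.028 ms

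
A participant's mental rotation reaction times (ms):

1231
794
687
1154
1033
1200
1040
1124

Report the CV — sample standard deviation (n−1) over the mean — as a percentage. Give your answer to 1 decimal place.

n = 8, Σ = 8263, M = 1032.8750
Σ(x−M)² = 266900.875; s = √(266900.875/7) = 195.2657
CV = 195.2657 / 1032.8750 = 0.18905 = 18.905%

18.9%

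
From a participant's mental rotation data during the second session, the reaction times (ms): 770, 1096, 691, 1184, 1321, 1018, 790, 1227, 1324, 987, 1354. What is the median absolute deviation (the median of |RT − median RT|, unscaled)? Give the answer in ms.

225 ms

Sorted: 691, 770, 790, 987, 1018, 1096, 1184, 1227, 1321, 1324, 1354 → median = 1096
|x − 1096|: 326, 0, 405, 88, 225, 78, 306, 131, 228, 109, 258
Sorted deviations: 0, 78, 88, 109, 131, 225, 228, 258, 306, 326, 405 → MAD = 225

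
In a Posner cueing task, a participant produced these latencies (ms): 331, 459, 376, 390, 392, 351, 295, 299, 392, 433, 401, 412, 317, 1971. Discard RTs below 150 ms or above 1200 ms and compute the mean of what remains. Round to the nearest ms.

373 ms

Excluded: 1971
Retained (n=13): Σ = 4848
Mean = 4848/13 = 372.9231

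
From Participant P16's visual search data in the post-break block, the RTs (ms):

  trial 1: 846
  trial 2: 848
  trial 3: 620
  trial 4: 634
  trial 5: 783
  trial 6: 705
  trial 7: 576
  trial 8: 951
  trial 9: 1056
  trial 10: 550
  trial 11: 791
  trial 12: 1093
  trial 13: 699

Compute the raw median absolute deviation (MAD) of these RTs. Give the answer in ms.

149 ms

Sorted: 550, 576, 620, 634, 699, 705, 783, 791, 846, 848, 951, 1056, 1093 → median = 783
|x − 783|: 63, 65, 163, 149, 0, 78, 207, 168, 273, 233, 8, 310, 84
Sorted deviations: 0, 8, 63, 65, 78, 84, 149, 163, 168, 207, 233, 273, 310 → MAD = 149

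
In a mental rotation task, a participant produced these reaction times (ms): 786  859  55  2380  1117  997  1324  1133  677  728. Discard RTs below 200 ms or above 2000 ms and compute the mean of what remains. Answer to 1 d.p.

952.6 ms

Excluded: 55, 2380
Retained (n=8): Σ = 7621
Mean = 7621/8 = 952.6250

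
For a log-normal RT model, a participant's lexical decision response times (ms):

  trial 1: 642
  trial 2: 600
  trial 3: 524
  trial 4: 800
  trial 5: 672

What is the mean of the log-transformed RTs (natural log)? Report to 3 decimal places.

6.464

ln(RT): 6.4646, 6.3969, 6.2615, 6.6846, 6.5103
Σ ln(RT) = 32.3179
Mean = 32.3179/5 = 6.46358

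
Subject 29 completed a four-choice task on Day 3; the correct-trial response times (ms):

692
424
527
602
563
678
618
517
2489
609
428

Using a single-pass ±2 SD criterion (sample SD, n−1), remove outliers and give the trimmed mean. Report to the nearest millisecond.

566 ms

n = 11, ΣRT = 8147, M = 740.636
Σ(x−M)² = 3439860.55; s = √(3439860.55/10) = 586.503
Cutoffs: 740.636 ± 2·586.503 → [-432.4, 1913.6]
Outside: 2489 → excluded.
Retained (n=10): Σ = 5658, mean = 5658/10 = 565.800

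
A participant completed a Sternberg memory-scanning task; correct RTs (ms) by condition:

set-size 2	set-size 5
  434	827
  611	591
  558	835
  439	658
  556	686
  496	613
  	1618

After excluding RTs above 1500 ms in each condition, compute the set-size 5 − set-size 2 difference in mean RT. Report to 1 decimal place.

set-size 5: exclude 1618
M(set-size 2) = 3094/6 = 515.667
M(set-size 5) = 4210/6 = 701.667
Difference = 701.667 − 515.667 = 186.000 ms

186.0 ms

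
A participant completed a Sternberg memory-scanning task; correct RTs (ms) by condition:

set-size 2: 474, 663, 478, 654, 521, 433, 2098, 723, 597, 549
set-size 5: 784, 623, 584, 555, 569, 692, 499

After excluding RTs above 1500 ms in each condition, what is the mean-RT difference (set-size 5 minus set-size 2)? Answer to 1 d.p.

set-size 2: exclude 2098
M(set-size 2) = 5092/9 = 565.778
M(set-size 5) = 4306/7 = 615.143
Difference = 615.143 − 565.778 = 49.365 ms

49.4 ms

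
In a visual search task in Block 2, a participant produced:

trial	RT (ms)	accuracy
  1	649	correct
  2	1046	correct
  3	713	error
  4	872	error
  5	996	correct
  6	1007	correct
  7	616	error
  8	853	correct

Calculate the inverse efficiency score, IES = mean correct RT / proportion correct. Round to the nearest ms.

1456 ms

Correct trials (n=5): 649, 1046, 996, 1007, 853
Mean correct RT = 4551/5 = 910.2000 ms
Proportion correct = 5/8
IES = 910.2000 / (5/8) = 1456.320 ms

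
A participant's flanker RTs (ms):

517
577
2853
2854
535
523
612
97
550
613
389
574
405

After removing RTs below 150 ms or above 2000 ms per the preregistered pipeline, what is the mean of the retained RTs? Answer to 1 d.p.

529.5 ms

Excluded: 97, 2853, 2854
Retained (n=10): Σ = 5295
Mean = 5295/10 = 529.5000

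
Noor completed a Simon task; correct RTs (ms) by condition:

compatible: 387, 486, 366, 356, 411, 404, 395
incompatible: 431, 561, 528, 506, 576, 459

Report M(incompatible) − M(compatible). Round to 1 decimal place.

M(compatible) = 2805/7 = 400.714
M(incompatible) = 3061/6 = 510.167
Difference = 510.167 − 400.714 = 109.452 ms

109.5 ms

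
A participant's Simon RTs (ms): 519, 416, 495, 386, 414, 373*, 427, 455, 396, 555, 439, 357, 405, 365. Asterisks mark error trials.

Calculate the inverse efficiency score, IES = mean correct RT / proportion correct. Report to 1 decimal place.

466.3 ms

Correct trials (n=13): 519, 416, 495, 386, 414, 427, 455, 396, 555, 439, 357, 405, 365
Mean correct RT = 5629/13 = 433.0000 ms
Proportion correct = 13/14
IES = 433.0000 / (13/14) = 466.308 ms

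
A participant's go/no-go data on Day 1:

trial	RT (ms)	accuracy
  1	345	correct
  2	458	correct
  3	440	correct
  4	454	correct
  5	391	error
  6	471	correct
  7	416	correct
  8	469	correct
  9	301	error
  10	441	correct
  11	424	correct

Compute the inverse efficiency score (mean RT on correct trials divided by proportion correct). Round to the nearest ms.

532 ms

Correct trials (n=9): 345, 458, 440, 454, 471, 416, 469, 441, 424
Mean correct RT = 3918/9 = 435.3333 ms
Proportion correct = 9/11
IES = 435.3333 / (9/11) = 532.074 ms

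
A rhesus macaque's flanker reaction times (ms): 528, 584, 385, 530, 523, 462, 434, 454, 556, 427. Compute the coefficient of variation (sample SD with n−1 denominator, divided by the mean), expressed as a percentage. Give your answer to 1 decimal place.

n = 10, Σ = 4883, M = 488.3000
Σ(x−M)² = 37506.100; s = √(37506.100/9) = 64.5550
CV = 64.5550 / 488.3000 = 0.13220 = 13.220%

13.2%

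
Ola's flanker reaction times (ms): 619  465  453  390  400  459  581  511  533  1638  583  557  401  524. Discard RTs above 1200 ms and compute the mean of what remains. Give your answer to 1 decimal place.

498.2 ms

Excluded: 1638
Retained (n=13): Σ = 6476
Mean = 6476/13 = 498.1538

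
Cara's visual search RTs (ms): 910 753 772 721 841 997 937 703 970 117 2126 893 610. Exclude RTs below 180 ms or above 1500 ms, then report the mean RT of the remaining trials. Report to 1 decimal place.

827.9 ms

Excluded: 117, 2126
Retained (n=11): Σ = 9107
Mean = 9107/11 = 827.9091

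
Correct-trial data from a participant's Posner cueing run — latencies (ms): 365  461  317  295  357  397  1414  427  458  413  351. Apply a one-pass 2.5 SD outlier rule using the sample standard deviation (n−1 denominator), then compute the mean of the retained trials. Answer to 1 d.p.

n = 11, ΣRT = 5255, M = 477.727
Σ(x−M)² = 993120.18; s = √(993120.18/10) = 315.138
Cutoffs: 477.727 ± 2.5·315.138 → [-310.1, 1265.6]
Outside: 1414 → excluded.
Retained (n=10): Σ = 3841, mean = 3841/10 = 384.100

384.1 ms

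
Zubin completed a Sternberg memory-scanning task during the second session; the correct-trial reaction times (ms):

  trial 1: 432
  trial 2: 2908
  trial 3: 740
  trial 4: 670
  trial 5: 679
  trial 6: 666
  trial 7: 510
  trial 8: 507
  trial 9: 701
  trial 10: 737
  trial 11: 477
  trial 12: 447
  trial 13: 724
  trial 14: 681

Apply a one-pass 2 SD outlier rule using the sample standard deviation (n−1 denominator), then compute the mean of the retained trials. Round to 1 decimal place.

613.2 ms

n = 14, ΣRT = 10879, M = 777.071
Σ(x−M)² = 5057418.93; s = √(5057418.93/13) = 623.724
Cutoffs: 777.071 ± 2·623.724 → [-470.4, 2024.5]
Outside: 2908 → excluded.
Retained (n=13): Σ = 7971, mean = 7971/13 = 613.154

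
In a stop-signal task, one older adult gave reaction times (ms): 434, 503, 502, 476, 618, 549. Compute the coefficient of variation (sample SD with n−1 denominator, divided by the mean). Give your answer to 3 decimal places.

0.124

n = 6, Σ = 3082, M = 513.6667
Σ(x−M)² = 20149.333; s = √(20149.333/5) = 63.4812
CV = 63.4812 / 513.6667 = 0.12358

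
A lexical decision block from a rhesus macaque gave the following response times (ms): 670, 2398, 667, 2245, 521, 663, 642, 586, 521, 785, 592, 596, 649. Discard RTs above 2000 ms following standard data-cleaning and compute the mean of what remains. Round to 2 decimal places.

Excluded: 2245, 2398
Retained (n=11): Σ = 6892
Mean = 6892/11 = 626.5455

626.55 ms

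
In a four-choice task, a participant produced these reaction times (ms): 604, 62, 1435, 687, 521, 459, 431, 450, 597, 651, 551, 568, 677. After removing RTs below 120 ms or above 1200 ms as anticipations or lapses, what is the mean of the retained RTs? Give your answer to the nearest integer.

563 ms

Excluded: 62, 1435
Retained (n=11): Σ = 6196
Mean = 6196/11 = 563.2727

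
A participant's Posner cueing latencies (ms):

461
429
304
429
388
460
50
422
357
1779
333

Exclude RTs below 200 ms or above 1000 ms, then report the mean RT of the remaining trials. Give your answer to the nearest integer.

Excluded: 50, 1779
Retained (n=9): Σ = 3583
Mean = 3583/9 = 398.1111

398 ms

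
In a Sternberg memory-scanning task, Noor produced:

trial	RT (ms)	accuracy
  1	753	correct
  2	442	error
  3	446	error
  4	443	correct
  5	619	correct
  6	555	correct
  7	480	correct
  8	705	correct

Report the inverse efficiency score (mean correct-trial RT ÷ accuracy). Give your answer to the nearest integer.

Correct trials (n=6): 753, 443, 619, 555, 480, 705
Mean correct RT = 3555/6 = 592.5000 ms
Proportion correct = 6/8
IES = 592.5000 / (6/8) = 790.000 ms

790 ms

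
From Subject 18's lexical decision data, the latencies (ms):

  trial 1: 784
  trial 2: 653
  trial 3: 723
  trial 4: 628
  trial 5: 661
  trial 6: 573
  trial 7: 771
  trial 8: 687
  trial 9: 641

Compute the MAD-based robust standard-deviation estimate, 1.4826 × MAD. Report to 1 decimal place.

48.9 ms

Sorted: 573, 628, 641, 653, 661, 687, 723, 771, 784 → median = 661
|x − 661| sorted: 0, 8, 20, 26, 33, 62, 88, 110, 123 → MAD = 33
Robust SD ≈ 1.4826 × 33 = 48.926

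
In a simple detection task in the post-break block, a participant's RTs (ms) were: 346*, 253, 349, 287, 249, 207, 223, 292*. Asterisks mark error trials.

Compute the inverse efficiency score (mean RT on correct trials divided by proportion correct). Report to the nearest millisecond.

348 ms

Correct trials (n=6): 253, 349, 287, 249, 207, 223
Mean correct RT = 1568/6 = 261.3333 ms
Proportion correct = 6/8
IES = 261.3333 / (6/8) = 348.444 ms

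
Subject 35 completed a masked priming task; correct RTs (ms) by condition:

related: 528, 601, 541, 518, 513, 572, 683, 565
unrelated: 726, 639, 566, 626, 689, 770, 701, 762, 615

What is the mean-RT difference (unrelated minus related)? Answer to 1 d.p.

112.0 ms

M(related) = 4521/8 = 565.125
M(unrelated) = 6094/9 = 677.111
Difference = 677.111 − 565.125 = 111.986 ms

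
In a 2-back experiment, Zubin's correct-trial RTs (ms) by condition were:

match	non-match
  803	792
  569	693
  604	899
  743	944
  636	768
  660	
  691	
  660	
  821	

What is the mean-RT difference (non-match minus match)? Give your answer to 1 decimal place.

131.8 ms

M(match) = 6187/9 = 687.444
M(non-match) = 4096/5 = 819.200
Difference = 819.200 − 687.444 = 131.756 ms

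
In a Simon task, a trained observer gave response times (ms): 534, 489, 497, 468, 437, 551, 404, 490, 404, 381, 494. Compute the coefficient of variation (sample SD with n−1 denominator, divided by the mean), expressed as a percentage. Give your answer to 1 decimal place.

n = 11, Σ = 5149, M = 468.0909
Σ(x−M)² = 30408.909; s = √(30408.909/10) = 55.1443
CV = 55.1443 / 468.0909 = 0.11781 = 11.781%

11.8%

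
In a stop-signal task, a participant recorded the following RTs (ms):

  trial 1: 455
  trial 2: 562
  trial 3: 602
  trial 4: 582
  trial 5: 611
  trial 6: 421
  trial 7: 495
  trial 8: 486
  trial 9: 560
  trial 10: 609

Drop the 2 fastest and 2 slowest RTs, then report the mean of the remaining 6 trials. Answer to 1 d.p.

Sorted: 421, 455, 486, 495, 560, 562, 582, 602, 609, 611
Drop lowest 2 (421, 455) and highest 2 (609, 611)
Remaining (n=6): Σ = 3287, mean = 3287/6 = 547.833

547.8 ms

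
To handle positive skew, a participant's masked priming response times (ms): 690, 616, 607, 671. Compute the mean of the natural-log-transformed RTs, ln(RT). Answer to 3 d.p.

6.469

ln(RT): 6.5367, 6.4232, 6.4085, 6.5088
Σ ln(RT) = 25.8772
Mean = 25.8772/4 = 6.46931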